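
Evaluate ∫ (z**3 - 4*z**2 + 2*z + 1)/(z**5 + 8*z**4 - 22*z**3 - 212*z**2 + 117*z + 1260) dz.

log(z - 4)/77 + log(z - 3)/240 - 17*log(z + 3)/84 + 13*log(z + 5)/16 - 69*log(z + 7)/110 + C

Factor the denominator: (z - 4)*(z - 3)*(z + 3)*(z + 5)*(z + 7).
Partial-fraction decomposition: -69/(110*(z + 7)) + 13/(16*(z + 5)) - 17/(84*(z + 3)) + 1/(240*(z - 3)) + 1/(77*(z - 4)).
Integrate each term: A/(z−a) contributes A·log|z−a|.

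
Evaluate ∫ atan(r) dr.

r*atan(r) - log(r**2 + 1)/2 + C

Use integration by parts with u = arctan(r), dv = dr.
Then du = 1/(r**2 + 1) dr.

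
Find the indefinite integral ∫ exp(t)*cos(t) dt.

Let I denote the integral. Integrate by parts with u = cos(t), dv = exp(t) dt, so v = exp(t): I = exp(t)*cos(t) + ∫ exp(t)*sin(t) dt.
Apply parts again with u = sin(t), dv = exp(t) dt: ∫ exp(t)*sin(t) dt = exp(t)*sin(t) − I. Substituting back brings back I: I = exp(t)*sin(t) + exp(t)*cos(t) − I.
Solving for I: (1 + 1)·I equals the remaining terms, so I = (1/2)·(exp(t)*sin(t) + exp(t)*cos(t)).

exp(t)*sin(t)/2 + exp(t)*cos(t)/2 + C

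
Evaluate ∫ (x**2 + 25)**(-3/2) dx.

Substitute x = 5·tan(θ), so dx = 5·sec(θ)^2 dθ and the radical becomes sqrt(x**2 + 25) = 5·sec(θ) by the Pythagorean identity.
Integrate the resulting trig expression in θ, then back-substitute tan(θ) = x/5, sec(θ) = sqrt(x**2 + 25)/5 (absorbing any constant into C).

x/(25*sqrt(x**2 + 25)) + C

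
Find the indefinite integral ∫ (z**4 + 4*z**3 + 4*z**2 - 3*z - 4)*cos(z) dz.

z**4*sin(z) + 4*z**3*sin(z) + 4*z**3*cos(z) - 8*z**2*sin(z) + 12*z**2*cos(z) - 27*z*sin(z) - 16*z*cos(z) + 12*sin(z) - 27*cos(z) + C

Use integration by parts with u = z**4 + 4*z**3 + 4*z**2 - 3*z - 4, dv = cos(z) dz, so v = sin(z).
Apply parts 4 times (tabular method): alternate signs, differentiate u down to 0, integrate dv up.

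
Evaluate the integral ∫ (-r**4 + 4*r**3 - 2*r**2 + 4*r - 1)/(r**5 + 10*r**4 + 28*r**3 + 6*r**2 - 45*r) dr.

log(r)/45 + log(r - 1)/24 + 641*log(r + 3)/72 - 299*log(r + 5)/30 + 55/(6*r + 18) + C

Factor the denominator: r*(r - 1)*(r + 3)**2*(r + 5).
Partial-fraction decomposition: -299/(30*(r + 5)) + 641/(72*(r + 3)) - 55/(6*(r + 3)**2) + 1/(24*(r - 1)) + 1/(45*r).
Integrate each term; A/(r−a) gives A·log|r−a|; A/(r−a)² gives −A/(r−a).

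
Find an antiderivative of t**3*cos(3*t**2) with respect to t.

Let u = t², du = 2t dt; rewrite as (1/2)∫ u^1·cos(3u) du.
Now integrate by parts 1 time.

t**2*sin(3*t**2)/6 + cos(3*t**2)/18 + C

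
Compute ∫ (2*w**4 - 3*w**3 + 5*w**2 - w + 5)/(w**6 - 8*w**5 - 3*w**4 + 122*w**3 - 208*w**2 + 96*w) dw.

Factor the denominator: w*(w - 6)*(w - 4)*(w - 1)**2*(w + 4).
Partial-fraction decomposition: -793/(8000*(w + 4)) + 8/(225*(w - 1)) + 8/(75*(w - 1)**2) - 401/(576*(w - 4)) + 2123/(3000*(w - 6)) + 5/(96*w).
Integrate each term; A/(w−a) gives A·log|w−a|; A/(w−a)² gives −A/(w−a).

5*log(w)/96 + 2123*log(w - 6)/3000 - 401*log(w - 4)/576 + 8*log(w - 1)/225 - 793*log(w + 4)/8000 - 8/(75*w - 75) + C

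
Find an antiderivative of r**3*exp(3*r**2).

Let u = r², du = 2r dr; rewrite as (1/2)∫ u^1·exp(3u) du.
Now integrate by parts 1 time.

(3*r**2 - 1)*exp(3*r**2)/18 + C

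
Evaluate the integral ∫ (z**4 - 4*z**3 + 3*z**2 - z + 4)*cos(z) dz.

Use integration by parts with u = z**4 - 4*z**3 + 3*z**2 - z + 4, dv = cos(z) dz, so v = sin(z).
Apply parts 4 times (tabular method): alternate signs, differentiate u down to 0, integrate dv up.

z**4*sin(z) - 4*z**3*sin(z) + 4*z**3*cos(z) - 9*z**2*sin(z) - 12*z**2*cos(z) + 23*z*sin(z) - 18*z*cos(z) + 22*sin(z) + 23*cos(z) + C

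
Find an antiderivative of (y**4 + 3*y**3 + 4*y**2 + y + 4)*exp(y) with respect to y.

(y**4 - y**3 + 7*y**2 - 13*y + 17)*exp(y) + C

Use integration by parts with u = y**4 + 3*y**3 + 4*y**2 + y + 4, dv = exp(y) dy, so v = exp(y).
Apply parts 4 times (tabular method): alternate signs, differentiate u down to 0, integrate dv up.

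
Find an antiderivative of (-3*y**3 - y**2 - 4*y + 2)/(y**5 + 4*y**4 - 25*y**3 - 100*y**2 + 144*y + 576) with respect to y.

-111*log(y - 4)/224 + 50*log(y - 3)/147 + 43*log(y + 3)/21 - 2967*log(y + 4)/1568 + 97/(28*y + 112) + C

Factor the denominator: (y - 4)*(y - 3)*(y + 3)*(y + 4)**2.
Partial-fraction decomposition: -2967/(1568*(y + 4)) - 97/(28*(y + 4)**2) + 43/(21*(y + 3)) + 50/(147*(y - 3)) - 111/(224*(y - 4)).
Integrate each term; A/(y−a) gives A·log|y−a|; A/(y−a)² gives −A/(y−a).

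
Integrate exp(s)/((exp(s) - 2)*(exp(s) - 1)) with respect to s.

Let u = e^s, du = e^s ds.
The integral becomes ∫ du/((u-2)(u-1)); decompose into partial fractions.

log(exp(s) - 2) - log(exp(s) - 1) + C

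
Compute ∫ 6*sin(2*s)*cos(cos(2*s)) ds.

Let u = cos(2*s), so du = (-2*sin(2*s)) ds.
Rewriting, the integral becomes -3·∫ cos(u) du = -3·sin(u).
Substituting back, u = cos(2*s).

-3*sin(cos(2*s)) + C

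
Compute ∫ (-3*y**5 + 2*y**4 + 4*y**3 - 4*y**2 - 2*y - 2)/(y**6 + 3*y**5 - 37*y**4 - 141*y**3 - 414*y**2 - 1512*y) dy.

Factor the denominator: y*(y - 7)*(y + 4)*(y + 6)*(y**2 + 9).
Partial-fraction decomposition: -(1345*y - 7869)/(7830*(y**2 + 9)) - 12461/(3510*(y + 6)) + 327/(220*(y + 4)) - 44459/(58058*(y - 7)) + 1/(756*y).
Integrate each term; A/(y−a) gives A·log|y−a|; the (By+D)/(y²+p²) term gives a log and an atan.

log(y)/756 - 44459*log(y - 7)/58058 + 327*log(y + 4)/220 - 12461*log(y + 6)/3510 - 269*log(y**2 + 9)/3132 + 2623*atan(y/3)/7830 + C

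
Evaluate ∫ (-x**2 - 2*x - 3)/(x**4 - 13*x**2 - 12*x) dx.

Factor the denominator: x*(x - 4)*(x + 1)*(x + 3).
Partial-fraction decomposition: 1/(7*(x + 3)) - 1/(5*(x + 1)) - 27/(140*(x - 4)) + 1/(4*x).
Integrate each term: A/(x−a) contributes A·log|x−a|.

log(x)/4 - 27*log(x - 4)/140 - log(x + 1)/5 + log(x + 3)/7 + C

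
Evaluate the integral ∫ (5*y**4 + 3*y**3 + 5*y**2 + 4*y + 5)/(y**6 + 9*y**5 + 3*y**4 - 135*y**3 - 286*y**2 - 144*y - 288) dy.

Factor the denominator: (y - 4)*(y + 3)*(y + 4)*(y + 6)*(y**2 + 1).
Partial-fraction decomposition: (14*y - 47)/(3145*(y**2 + 1)) - 5993/(2220*(y + 6)) + 1157/(272*(y + 4)) - 181/(105*(y + 3)) + 1573/(9520*(y - 4)).
Integrate each term; A/(y−a) gives A·log|y−a|; the (By+D)/(y²+p²) term gives a log and an atan.

1573*log(y - 4)/9520 - 181*log(y + 3)/105 + 1157*log(y + 4)/272 - 5993*log(y + 6)/2220 + 7*log(y**2 + 1)/3145 - 47*atan(y)/3145 + C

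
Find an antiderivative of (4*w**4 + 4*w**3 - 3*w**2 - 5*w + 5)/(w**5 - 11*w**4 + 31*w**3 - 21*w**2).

-50*log(w)/441 + 10799*log(w - 7)/1176 - 395*log(w - 3)/72 + 5*log(w - 1)/12 + 5/(21*w) + C

Factor the denominator: w**2*(w - 7)*(w - 3)*(w - 1).
Partial-fraction decomposition: 5/(12*(w - 1)) - 395/(72*(w - 3)) + 10799/(1176*(w - 7)) - 50/(441*w) - 5/(21*w**2).
Integrate each term; A/(w−a) gives A·log|w−a|; A/(w−a)² gives −A/(w−a).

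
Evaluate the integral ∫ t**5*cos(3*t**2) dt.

Let u = t², du = 2t dt; rewrite as (1/2)∫ u^2·cos(3u) du.
Now integrate by parts 2 times.

t**4*sin(3*t**2)/6 + t**2*cos(3*t**2)/9 - sin(3*t**2)/27 + C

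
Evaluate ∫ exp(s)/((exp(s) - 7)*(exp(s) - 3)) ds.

Let u = e^s, du = e^s ds.
The integral becomes ∫ du/((u-3)(u-7)); decompose into partial fractions.

log(exp(s) - 7)/4 - log(exp(s) - 3)/4 + C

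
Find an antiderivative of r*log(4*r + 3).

Use integration by parts with u = log(4*r + 3), dv = r dr.
Then du = 4/(4*r + 3) dr and v = r**2/2.

r**2*log(4*r + 3)/2 - r**2/4 + 3*r/8 - 9*log(4*r + 3)/32 + C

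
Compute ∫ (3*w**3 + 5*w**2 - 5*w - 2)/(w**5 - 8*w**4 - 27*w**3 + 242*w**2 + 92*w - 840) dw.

1237*log(w - 7)/540 - 199*log(w - 6)/88 + 2*log(w - 2)/35 - log(w + 2)/216 - 227*log(w + 5)/2772 + C

Factor the denominator: (w - 7)*(w - 6)*(w - 2)*(w + 2)*(w + 5).
Partial-fraction decomposition: -227/(2772*(w + 5)) - 1/(216*(w + 2)) + 2/(35*(w - 2)) - 199/(88*(w - 6)) + 1237/(540*(w - 7)).
Integrate each term: A/(w−a) contributes A·log|w−a|.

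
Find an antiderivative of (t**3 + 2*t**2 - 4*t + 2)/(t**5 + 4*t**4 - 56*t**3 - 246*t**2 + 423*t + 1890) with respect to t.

Factor the denominator: (t - 7)*(t - 3)*(t + 3)*(t + 5)*(t + 6).
Partial-fraction decomposition: -118/(351*(t + 6)) + 53/(192*(t + 5)) + 1/(72*(t + 3)) - 35/(1728*(t - 3)) + 83/(1248*(t - 7)).
Integrate each term: A/(t−a) contributes A·log|t−a|.

83*log(t - 7)/1248 - 35*log(t - 3)/1728 + log(t + 3)/72 + 53*log(t + 5)/192 - 118*log(t + 6)/351 + C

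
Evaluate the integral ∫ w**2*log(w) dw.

w**3*log(w)/3 - w**3/9 + C

Use integration by parts with u = log(w), dv = w**2 dw.
Then du = 1/w dw and v = w**3/3.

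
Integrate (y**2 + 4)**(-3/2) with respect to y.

Substitute y = 2·tan(θ), so dy = 2·sec(θ)^2 dθ and the radical becomes sqrt(y**2 + 4) = 2·sec(θ) by the Pythagorean identity.
Integrate the resulting trig expression in θ, then back-substitute tan(θ) = y/2, sec(θ) = sqrt(y**2 + 4)/2 (absorbing any constant into C).

y/(4*sqrt(y**2 + 4)) + C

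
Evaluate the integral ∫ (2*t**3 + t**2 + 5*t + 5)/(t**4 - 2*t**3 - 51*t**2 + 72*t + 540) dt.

Factor the denominator: (t - 6)*(t - 5)*(t + 3)*(t + 6).
Partial-fraction decomposition: 421/(396*(t + 6)) - 55/(216*(t + 3)) - 305/(88*(t - 5)) + 503/(108*(t - 6)).
Integrate each term: A/(t−a) contributes A·log|t−a|.

503*log(t - 6)/108 - 305*log(t - 5)/88 - 55*log(t + 3)/216 + 421*log(t + 6)/396 + C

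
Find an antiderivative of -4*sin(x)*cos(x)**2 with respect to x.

4*cos(x)**3/3 + C

Let u = cos(x), so du = (-sin(x)) dx.
Rewriting, the integral becomes 4·∫ u^2 du = 4·u^3/3.
Substituting back, u = cos(x).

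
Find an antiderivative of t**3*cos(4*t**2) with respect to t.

t**2*sin(4*t**2)/8 + cos(4*t**2)/32 + C

Let u = t², du = 2t dt; rewrite as (1/2)∫ u^1·cos(4u) du.
Now integrate by parts 1 time.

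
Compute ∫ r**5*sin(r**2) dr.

-r**4*cos(r**2)/2 + r**2*sin(r**2) + cos(r**2) + C

Let u = r², du = 2r dr; rewrite as (1/2)∫ u^2·sin(1u) du.
Now integrate by parts 2 times.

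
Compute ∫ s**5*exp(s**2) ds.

Let u = s², du = 2s ds; rewrite as (1/2)∫ u^2·exp(1u) du.
Now integrate by parts 2 times.

(s**4 - 2*s**2 + 2)*exp(s**2)/2 + C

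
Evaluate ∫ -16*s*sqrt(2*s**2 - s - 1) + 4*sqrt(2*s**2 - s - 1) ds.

Let u = 2*s**2 - s - 1, so du = (4*s - 1) ds.
Rewriting, the integral becomes -4·∫ √u du = -4·(2/3)u^(3/2).
Substituting back, u = 2*s**2 - s - 1.

-8*(2*s**2 - s - 1)**(3/2)/3 + C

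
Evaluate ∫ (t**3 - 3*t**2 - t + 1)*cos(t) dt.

Use integration by parts with u = t**3 - 3*t**2 - t + 1, dv = cos(t) dt, so v = sin(t).
Apply parts 3 times (tabular method): alternate signs, differentiate u down to 0, integrate dv up.

t**3*sin(t) - 3*t**2*sin(t) + 3*t**2*cos(t) - 7*t*sin(t) - 6*t*cos(t) + 7*sin(t) - 7*cos(t) + C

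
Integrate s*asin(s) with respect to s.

Use integration by parts with u = arcsin(s), dv = s ds.
Then du = 1/sqrt(-s**2 + 1) ds.

s**2*asin(s)/2 + s*sqrt(-s**2 + 1)/4 - asin(s)/4 + C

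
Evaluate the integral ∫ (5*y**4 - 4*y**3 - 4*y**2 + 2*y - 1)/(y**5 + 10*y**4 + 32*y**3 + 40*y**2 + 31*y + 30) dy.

91*log(y + 2)/15 - 47*log(y + 3)/2 + 1757*log(y + 5)/78 - 3*log(y**2 + 1)/65 + 17*atan(y)/65 + C

Factor the denominator: (y + 2)*(y + 3)*(y + 5)*(y**2 + 1).
Partial-fraction decomposition: -(6*y - 17)/(65*(y**2 + 1)) + 1757/(78*(y + 5)) - 47/(2*(y + 3)) + 91/(15*(y + 2)).
Integrate each term; A/(y−a) gives A·log|y−a|; the (By+D)/(y²+p²) term gives a log and an atan.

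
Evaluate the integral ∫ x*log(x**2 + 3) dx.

Let u = x**2 + 3, so du = (2*x) dx.
The integral becomes (1/2)·∫ log(u) du; integrate by parts with u′=log(u), dv′=du.

x**2*log(x**2 + 3)/2 - x**2/2 + 3*log(x**2 + 3)/2 + C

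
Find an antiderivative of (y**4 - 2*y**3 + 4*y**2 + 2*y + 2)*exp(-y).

(-y**4 - 2*y**3 - 10*y**2 - 22*y - 24)*exp(-y) + C

Use integration by parts with u = y**4 - 2*y**3 + 4*y**2 + 2*y + 2, dv = exp(-y) dy, so v = -exp(-y).
Apply parts 4 times (tabular method): alternate signs, differentiate u down to 0, integrate dv up.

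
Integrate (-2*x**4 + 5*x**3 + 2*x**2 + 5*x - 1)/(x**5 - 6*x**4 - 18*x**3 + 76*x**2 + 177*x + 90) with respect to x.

-1411*log(x - 6)/441 + 551*log(x - 5)/288 + 137*log(x + 1)/441 - 295*log(x + 3)/288 + 11/(84*x + 84) + C

Factor the denominator: (x - 6)*(x - 5)*(x + 1)**2*(x + 3).
Partial-fraction decomposition: -295/(288*(x + 3)) + 137/(441*(x + 1)) - 11/(84*(x + 1)**2) + 551/(288*(x - 5)) - 1411/(441*(x - 6)).
Integrate each term; A/(x−a) gives A·log|x−a|; A/(x−a)² gives −A/(x−a).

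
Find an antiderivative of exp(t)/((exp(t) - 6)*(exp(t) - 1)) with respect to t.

log(exp(t) - 6)/5 - log(exp(t) - 1)/5 + C

Let u = e^t, du = e^t dt.
The integral becomes ∫ du/((u-6)(u-1)); decompose into partial fractions.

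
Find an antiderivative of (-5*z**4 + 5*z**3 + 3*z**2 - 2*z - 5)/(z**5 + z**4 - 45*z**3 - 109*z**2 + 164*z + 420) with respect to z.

-5081*log(z - 7)/2700 + 37*log(z - 2)/700 - 109*log(z + 2)/108 + 128*log(z + 3)/25 - 1835*log(z + 5)/252 + C

Factor the denominator: (z - 7)*(z - 2)*(z + 2)*(z + 3)*(z + 5).
Partial-fraction decomposition: -1835/(252*(z + 5)) + 128/(25*(z + 3)) - 109/(108*(z + 2)) + 37/(700*(z - 2)) - 5081/(2700*(z - 7)).
Integrate each term: A/(z−a) contributes A·log|z−a|.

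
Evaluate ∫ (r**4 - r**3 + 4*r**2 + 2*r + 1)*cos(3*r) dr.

Use integration by parts with u = r**4 - r**3 + 4*r**2 + 2*r + 1, dv = cos(3*r) dr, so v = sin(3*r)/3.
Apply parts 4 times (tabular method): alternate signs, differentiate u down to 0, integrate dv up.

r**4*sin(3*r)/3 - r**3*sin(3*r)/3 + 4*r**3*cos(3*r)/9 + 8*r**2*sin(3*r)/9 - r**2*cos(3*r)/3 + 8*r*sin(3*r)/9 + 16*r*cos(3*r)/27 + 11*sin(3*r)/81 + 8*cos(3*r)/27 + C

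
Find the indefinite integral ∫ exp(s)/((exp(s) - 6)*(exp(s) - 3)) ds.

log(exp(s) - 6)/3 - log(exp(s) - 3)/3 + C

Let u = e^s, du = e^s ds.
The integral becomes ∫ du/((u-3)(u-6)); decompose into partial fractions.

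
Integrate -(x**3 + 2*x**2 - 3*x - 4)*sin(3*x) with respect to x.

Use integration by parts with u = x**3 + 2*x**2 - 3*x - 4, dv = -sin(3*x) dx, so v = cos(3*x)/3.
Apply parts 3 times (tabular method): alternate signs, differentiate u down to 0, integrate dv up.

x**3*cos(3*x)/3 - x**2*sin(3*x)/3 + 2*x**2*cos(3*x)/3 - 4*x*sin(3*x)/9 - 11*x*cos(3*x)/9 + 11*sin(3*x)/27 - 40*cos(3*x)/27 + C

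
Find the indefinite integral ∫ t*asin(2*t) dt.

t**2*asin(2*t)/2 + t*sqrt(-4*t**2 + 1)/8 - asin(2*t)/16 + C

Use integration by parts with u = arcsin(2*t), dv = t dt.
Then du = 2/sqrt(-4*t**2 + 1) dt.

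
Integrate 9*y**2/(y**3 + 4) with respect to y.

3*log(y**3 + 4) + C

Let u = y**3 + 4, so du = (3*y**2) dy.
Rewriting, the integral becomes 3·∫ 1/u du = 3·log(u).
Substituting back, u = y**3 + 4.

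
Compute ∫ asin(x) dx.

Use integration by parts with u = arcsin(x), dv = dx.
Then du = 1/sqrt(-x**2 + 1) dx.

x*asin(x) + sqrt(-x**2 + 1) + C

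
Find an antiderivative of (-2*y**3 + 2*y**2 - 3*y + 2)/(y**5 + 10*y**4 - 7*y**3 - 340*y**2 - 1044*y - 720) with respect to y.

Factor the denominator: (y - 6)*(y + 1)*(y + 4)*(y + 5)*(y + 6).
Partial-fraction decomposition: 131/(30*(y + 6)) - 317/(44*(y + 5)) + 29/(10*(y + 4)) - 3/(140*(y + 1)) - 47/(1155*(y - 6)).
Integrate each term: A/(y−a) contributes A·log|y−a|.

-47*log(y - 6)/1155 - 3*log(y + 1)/140 + 29*log(y + 4)/10 - 317*log(y + 5)/44 + 131*log(y + 6)/30 + C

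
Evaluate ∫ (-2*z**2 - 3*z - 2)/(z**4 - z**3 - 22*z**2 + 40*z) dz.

Factor the denominator: z*(z - 4)*(z - 2)*(z + 5).
Partial-fraction decomposition: 37/(315*(z + 5)) + 4/(7*(z - 2)) - 23/(36*(z - 4)) - 1/(20*z).
Integrate each term: A/(z−a) contributes A·log|z−a|.

-log(z)/20 - 23*log(z - 4)/36 + 4*log(z - 2)/7 + 37*log(z + 5)/315 + C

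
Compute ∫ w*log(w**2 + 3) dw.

Let u = w**2 + 3, so du = (2*w) dw.
The integral becomes (1/2)·∫ log(u) du; integrate by parts with u′=log(u), dv′=du.

w**2*log(w**2 + 3)/2 - w**2/2 + 3*log(w**2 + 3)/2 + C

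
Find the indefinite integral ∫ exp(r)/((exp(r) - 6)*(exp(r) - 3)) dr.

Let u = e^r, du = e^r dr.
The integral becomes ∫ du/((u-6)(u-3)); decompose into partial fractions.

log(exp(r) - 6)/3 - log(exp(r) - 3)/3 + C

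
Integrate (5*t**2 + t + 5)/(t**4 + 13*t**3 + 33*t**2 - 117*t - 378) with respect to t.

Factor the denominator: (t - 3)*(t + 3)*(t + 6)*(t + 7).
Partial-fraction decomposition: -243/(40*(t + 7)) + 179/(27*(t + 6)) - 47/(72*(t + 3)) + 53/(540*(t - 3)).
Integrate each term: A/(t−a) contributes A·log|t−a|.

53*log(t - 3)/540 - 47*log(t + 3)/72 + 179*log(t + 6)/27 - 243*log(t + 7)/40 + C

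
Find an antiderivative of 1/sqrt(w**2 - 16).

log(w + sqrt(w**2 - 16)) + C

Substitute w = 4·sec(θ), so dw = 4·sec(θ)*tan(θ) dθ and the radical becomes sqrt(w**2 - 16) = 4·tan(θ) by the Pythagorean identity.
Integrate the resulting trig expression in θ, then back-substitute sec(θ) = w/4, tan(θ) = sqrt(w**2 - 16)/4 (absorbing any constant into C).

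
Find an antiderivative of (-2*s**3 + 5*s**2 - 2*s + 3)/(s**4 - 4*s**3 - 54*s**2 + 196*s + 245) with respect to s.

-113*log(s - 7)/56 + 11*log(s - 5)/12 + log(s + 1)/24 - 79*log(s + 7)/84 + C

Factor the denominator: (s - 7)*(s - 5)*(s + 1)*(s + 7).
Partial-fraction decomposition: -79/(84*(s + 7)) + 1/(24*(s + 1)) + 11/(12*(s - 5)) - 113/(56*(s - 7)).
Integrate each term: A/(s−a) contributes A·log|s−a|.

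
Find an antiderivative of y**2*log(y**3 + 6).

y**3*log(y**3 + 6)/3 - y**3/3 + 2*log(y**3 + 6) + C

Let u = y**3 + 6, so du = (3*y**2) dy.
The integral becomes (1/3)·∫ log(u) du; integrate by parts with u′=log(u), dv′=du.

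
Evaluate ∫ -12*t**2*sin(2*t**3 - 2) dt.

Let u = 2*t**3 - 2, so du = (6*t**2) dt.
Rewriting, the integral becomes -2·∫ sin(u) du = -2·-cos(u).
Substituting back, u = 2*t**3 - 2.

2*cos(2*t**3 - 2) + C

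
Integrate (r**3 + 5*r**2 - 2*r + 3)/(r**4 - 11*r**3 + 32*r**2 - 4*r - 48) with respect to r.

387*log(r - 6)/56 - 139*log(r - 4)/20 + 9*log(r - 2)/8 - 3*log(r + 1)/35 + C

Factor the denominator: (r - 6)*(r - 4)*(r - 2)*(r + 1).
Partial-fraction decomposition: -3/(35*(r + 1)) + 9/(8*(r - 2)) - 139/(20*(r - 4)) + 387/(56*(r - 6)).
Integrate each term: A/(r−a) contributes A·log|r−a|.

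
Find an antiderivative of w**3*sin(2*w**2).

-w**2*cos(2*w**2)/4 + sin(2*w**2)/8 + C

Let u = w², du = 2w dw; rewrite as (1/2)∫ u^1·sin(2u) du.
Now integrate by parts 1 time.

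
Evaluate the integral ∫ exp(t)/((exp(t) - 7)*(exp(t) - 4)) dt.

log(exp(t) - 7)/3 - log(exp(t) - 4)/3 + C

Let u = e^t, du = e^t dt.
The integral becomes ∫ du/((u-4)(u-7)); decompose into partial fractions.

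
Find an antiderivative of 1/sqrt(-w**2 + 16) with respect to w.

Substitute w = 4·sin(θ), so dw = 4·cos(θ) dθ and the radical becomes sqrt(-w**2 + 16) = 4·cos(θ) by the Pythagorean identity.
Integrate the resulting trig expression in θ, then back-substitute θ = asin(w/4), sin(θ) = w/4, cos(θ) = sqrt(-w**2 + 16)/4 (absorbing any constant into C).

asin(w/4) + C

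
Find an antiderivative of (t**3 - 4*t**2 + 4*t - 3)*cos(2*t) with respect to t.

t**3*sin(2*t)/2 - 2*t**2*sin(2*t) + 3*t**2*cos(2*t)/4 + 5*t*sin(2*t)/4 - 2*t*cos(2*t) - sin(2*t)/2 + 5*cos(2*t)/8 + C

Use integration by parts with u = t**3 - 4*t**2 + 4*t - 3, dv = cos(2*t) dt, so v = sin(2*t)/2.
Apply parts 3 times (tabular method): alternate signs, differentiate u down to 0, integrate dv up.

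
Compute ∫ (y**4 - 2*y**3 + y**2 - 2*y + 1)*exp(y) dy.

(y**4 - 6*y**3 + 19*y**2 - 40*y + 41)*exp(y) + C

Use integration by parts with u = y**4 - 2*y**3 + y**2 - 2*y + 1, dv = exp(y) dy, so v = exp(y).
Apply parts 4 times (tabular method): alternate signs, differentiate u down to 0, integrate dv up.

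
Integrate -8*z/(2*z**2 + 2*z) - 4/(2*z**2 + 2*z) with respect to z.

Let u = 2*z**2 + 2*z, so du = (4*z + 2) dz.
Rewriting, the integral becomes -2·∫ 1/u du = -2·log(u).
Substituting back, u = 2*z**2 + 2*z.

-2*log(2*z**2 + 2*z) + C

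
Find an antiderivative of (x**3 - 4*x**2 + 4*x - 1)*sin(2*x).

-x**3*cos(2*x)/2 + 3*x**2*sin(2*x)/4 + 2*x**2*cos(2*x) - 2*x*sin(2*x) - 5*x*cos(2*x)/4 + 5*sin(2*x)/8 - cos(2*x)/2 + C

Use integration by parts with u = x**3 - 4*x**2 + 4*x - 1, dv = sin(2*x) dx, so v = -cos(2*x)/2.
Apply parts 3 times (tabular method): alternate signs, differentiate u down to 0, integrate dv up.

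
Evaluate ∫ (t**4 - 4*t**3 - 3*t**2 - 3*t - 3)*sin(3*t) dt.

-t**4*cos(3*t)/3 + 4*t**3*sin(3*t)/9 + 4*t**3*cos(3*t)/3 - 4*t**2*sin(3*t)/3 + 13*t**2*cos(3*t)/9 - 26*t*sin(3*t)/27 + t*cos(3*t)/9 - sin(3*t)/27 + 55*cos(3*t)/81 + C

Use integration by parts with u = t**4 - 4*t**3 - 3*t**2 - 3*t - 3, dv = sin(3*t) dt, so v = -cos(3*t)/3.
Apply parts 4 times (tabular method): alternate signs, differentiate u down to 0, integrate dv up.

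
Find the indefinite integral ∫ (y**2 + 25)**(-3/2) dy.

Substitute y = 5·tan(θ), so dy = 5·sec(θ)^2 dθ and the radical becomes sqrt(y**2 + 25) = 5·sec(θ) by the Pythagorean identity.
Integrate the resulting trig expression in θ, then back-substitute tan(θ) = y/5, sec(θ) = sqrt(y**2 + 25)/5 (absorbing any constant into C).

y/(25*sqrt(y**2 + 25)) + C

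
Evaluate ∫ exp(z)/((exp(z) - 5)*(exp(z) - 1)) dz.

log(exp(z) - 5)/4 - log(exp(z) - 1)/4 + C

Let u = e^z, du = e^z dz.
The integral becomes ∫ du/((u-5)(u-1)); decompose into partial fractions.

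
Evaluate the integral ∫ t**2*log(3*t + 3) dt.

Use integration by parts with u = log(3*t + 3), dv = t**2 dt.
Then du = 3/(3*t + 3) dt and v = t**3/3.

t**3*log(3*t + 3)/3 - t**3/9 + t**2/6 - t/3 + log(t + 1)/3 + C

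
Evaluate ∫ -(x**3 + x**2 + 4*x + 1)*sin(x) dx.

Use integration by parts with u = x**3 + x**2 + 4*x + 1, dv = -sin(x) dx, so v = cos(x).
Apply parts 3 times (tabular method): alternate signs, differentiate u down to 0, integrate dv up.

x**3*cos(x) - 3*x**2*sin(x) + x**2*cos(x) - 2*x*sin(x) - 2*x*cos(x) + 2*sin(x) - cos(x) + C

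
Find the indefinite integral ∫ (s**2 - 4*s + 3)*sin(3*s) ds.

Use integration by parts with u = s**2 - 4*s + 3, dv = sin(3*s) ds, so v = -cos(3*s)/3.
Apply parts 2 times (tabular method): alternate signs, differentiate u down to 0, integrate dv up.

-s**2*cos(3*s)/3 + 2*s*sin(3*s)/9 + 4*s*cos(3*s)/3 - 4*sin(3*s)/9 - 25*cos(3*s)/27 + C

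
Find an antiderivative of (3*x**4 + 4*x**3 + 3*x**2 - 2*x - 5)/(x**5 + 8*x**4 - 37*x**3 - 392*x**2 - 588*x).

5*log(x)/588 + 967*log(x - 7)/1274 + 3*log(x + 2)/40 - 3139*log(x + 6)/312 + 5987*log(x + 7)/490 + C

Factor the denominator: x*(x - 7)*(x + 2)*(x + 6)*(x + 7).
Partial-fraction decomposition: 5987/(490*(x + 7)) - 3139/(312*(x + 6)) + 3/(40*(x + 2)) + 967/(1274*(x - 7)) + 5/(588*x).
Integrate each term: A/(x−a) contributes A·log|x−a|.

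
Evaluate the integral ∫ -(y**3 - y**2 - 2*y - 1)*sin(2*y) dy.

y**3*cos(2*y)/2 - 3*y**2*sin(2*y)/4 - y**2*cos(2*y)/2 + y*sin(2*y)/2 - 7*y*cos(2*y)/4 + 7*sin(2*y)/8 - cos(2*y)/4 + C

Use integration by parts with u = y**3 - y**2 - 2*y - 1, dv = -sin(2*y) dy, so v = cos(2*y)/2.
Apply parts 3 times (tabular method): alternate signs, differentiate u down to 0, integrate dv up.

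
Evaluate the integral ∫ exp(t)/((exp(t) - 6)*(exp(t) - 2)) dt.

Let u = e^t, du = e^t dt.
The integral becomes ∫ du/((u-2)(u-6)); decompose into partial fractions.

log(exp(t) - 6)/4 - log(exp(t) - 2)/4 + C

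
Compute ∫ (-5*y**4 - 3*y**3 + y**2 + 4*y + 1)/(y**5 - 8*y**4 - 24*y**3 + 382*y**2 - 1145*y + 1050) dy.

2731*log(y - 5)/432 - 58*log(y - 3)/5 + 91*log(y - 2)/81 - 5477*log(y + 7)/6480 + 1727/(36*y - 180) + C

Factor the denominator: (y - 5)**2*(y - 3)*(y - 2)*(y + 7).
Partial-fraction decomposition: -5477/(6480*(y + 7)) + 91/(81*(y - 2)) - 58/(5*(y - 3)) + 2731/(432*(y - 5)) - 1727/(36*(y - 5)**2).
Integrate each term; A/(y−a) gives A·log|y−a|; A/(y−a)² gives −A/(y−a).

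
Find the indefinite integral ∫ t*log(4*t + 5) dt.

t**2*log(4*t + 5)/2 - t**2/4 + 5*t/8 - 25*log(4*t + 5)/32 + C

Use integration by parts with u = log(4*t + 5), dv = t dt.
Then du = 4/(4*t + 5) dt and v = t**2/2.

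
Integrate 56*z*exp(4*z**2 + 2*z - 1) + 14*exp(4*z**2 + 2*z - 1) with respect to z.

Let u = 4*z**2 + 2*z - 1, so du = (8*z + 2) dz.
Rewriting, the integral becomes 7·∫ e^u du = 7·e^u.
Substituting back, u = 4*z**2 + 2*z - 1.

7*exp(4*z**2 + 2*z - 1) + C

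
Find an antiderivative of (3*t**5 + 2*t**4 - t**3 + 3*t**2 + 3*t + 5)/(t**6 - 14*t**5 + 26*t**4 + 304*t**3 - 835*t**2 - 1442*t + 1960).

Factor the denominator: (t - 7)**2*(t - 5)*(t - 1)*(t + 2)*(t + 4).
Partial-fraction decomposition: 491/(2178*(t + 4)) - 5/(378*(t + 2)) - 1/(144*(t - 1)) + 10595/(1008*(t - 5)) - 100835/(13068*(t - 7)) + 2039/(44*(t - 7)**2).
Integrate each term; A/(t−a) gives A·log|t−a|; A/(t−a)² gives −A/(t−a).

-100835*log(t - 7)/13068 + 10595*log(t - 5)/1008 - log(t - 1)/144 - 5*log(t + 2)/378 + 491*log(t + 4)/2178 - 2039/(44*t - 308) + C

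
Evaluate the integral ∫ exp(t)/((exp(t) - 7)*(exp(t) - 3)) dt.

log(exp(t) - 7)/4 - log(exp(t) - 3)/4 + C

Let u = e^t, du = e^t dt.
The integral becomes ∫ du/((u-7)(u-3)); decompose into partial fractions.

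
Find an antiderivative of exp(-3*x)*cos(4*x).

4*exp(-3*x)*sin(4*x)/25 - 3*exp(-3*x)*cos(4*x)/25 + C

Let I denote the integral. Integrate by parts with u = cos(4*x), dv = exp(-3*x) dx, so v = -exp(-3*x)/3: I = -exp(-3*x)*cos(4*x)/3 − (4/3)·∫ exp(-3*x)*sin(4*x) dx.
Apply parts again with u = sin(4*x), dv = exp(-3*x) dx: ∫ exp(-3*x)*sin(4*x) dx = -exp(-3*x)*sin(4*x)/3 + (4/3)·I. Substituting back brings back I: I = 4*exp(-3*x)*sin(4*x)/9 - exp(-3*x)*cos(4*x)/3 − (16/9)·I.
Solving for I: (1 + 16/9)·I equals the remaining terms, so I = (9/25)·(4*exp(-3*x)*sin(4*x)/9 - exp(-3*x)*cos(4*x)/3).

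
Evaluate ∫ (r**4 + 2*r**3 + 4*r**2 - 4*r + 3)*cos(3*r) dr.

r**4*sin(3*r)/3 + 2*r**3*sin(3*r)/3 + 4*r**3*cos(3*r)/9 + 8*r**2*sin(3*r)/9 + 2*r**2*cos(3*r)/3 - 16*r*sin(3*r)/9 + 16*r*cos(3*r)/27 + 65*sin(3*r)/81 - 16*cos(3*r)/27 + C

Use integration by parts with u = r**4 + 2*r**3 + 4*r**2 - 4*r + 3, dv = cos(3*r) dr, so v = sin(3*r)/3.
Apply parts 4 times (tabular method): alternate signs, differentiate u down to 0, integrate dv up.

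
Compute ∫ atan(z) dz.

z*atan(z) - log(z**2 + 1)/2 + C

Use integration by parts with u = arctan(z), dv = dz.
Then du = 1/(z**2 + 1) dz.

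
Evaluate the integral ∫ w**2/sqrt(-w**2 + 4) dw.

-w*sqrt(-w**2 + 4)/2 + 2*asin(w/2) + C

Substitute w = 2·sin(θ), so dw = 2·cos(θ) dθ and the radical becomes sqrt(-w**2 + 4) = 2·cos(θ) by the Pythagorean identity.
Integrate the resulting trig expression in θ, then back-substitute θ = asin(w/2), sin(θ) = w/2, cos(θ) = sqrt(-w**2 + 4)/2 (absorbing any constant into C).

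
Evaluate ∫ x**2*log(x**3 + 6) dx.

x**3*log(x**3 + 6)/3 - x**3/3 + 2*log(x**3 + 6) + C

Let u = x**3 + 6, so du = (3*x**2) dx.
The integral becomes (1/3)·∫ log(u) du; integrate by parts with u′=log(u), dv′=du.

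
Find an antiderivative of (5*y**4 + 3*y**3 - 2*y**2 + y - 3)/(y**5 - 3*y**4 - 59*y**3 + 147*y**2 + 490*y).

Factor the denominator: y*(y - 7)*(y - 5)*(y + 2)*(y + 7).
Partial-fraction decomposition: 2717/(1470*(y + 7)) - 43/(630*(y + 2)) - 863/(210*(y - 5)) + 3235/(441*(y - 7)) - 3/(490*y).
Integrate each term: A/(y−a) contributes A·log|y−a|.

-3*log(y)/490 + 3235*log(y - 7)/441 - 863*log(y - 5)/210 - 43*log(y + 2)/630 + 2717*log(y + 7)/1470 + C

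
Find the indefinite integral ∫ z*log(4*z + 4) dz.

Use integration by parts with u = log(4*z + 4), dv = z dz.
Then du = 4/(4*z + 4) dz and v = z**2/2.

z**2*log(4*z + 4)/2 - z**2/4 + z/2 - log(z + 1)/2 + C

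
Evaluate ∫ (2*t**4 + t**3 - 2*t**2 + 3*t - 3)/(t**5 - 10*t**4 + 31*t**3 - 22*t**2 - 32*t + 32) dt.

Factor the denominator: (t - 4)**2*(t - 2)*(t - 1)*(t + 1).
Partial-fraction decomposition: -7/(150*(t + 1)) - 1/(18*(t - 1)) + 35/(12*(t - 2)) - 733/(900*(t - 4)) + 553/(30*(t - 4)**2).
Integrate each term; A/(t−a) gives A·log|t−a|; A/(t−a)² gives −A/(t−a).

-733*log(t - 4)/900 + 35*log(t - 2)/12 - log(t - 1)/18 - 7*log(t + 1)/150 - 553/(30*t - 120) + C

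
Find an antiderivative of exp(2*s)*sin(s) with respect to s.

Let I denote the integral. Integrate by parts with u = sin(s), dv = exp(2*s) ds, so v = exp(2*s)/2: I = exp(2*s)*sin(s)/2 − (1/2)·∫ exp(2*s)*cos(s) ds.
Apply parts again with u = cos(s), dv = exp(2*s) ds: ∫ exp(2*s)*cos(s) ds = exp(2*s)*cos(s)/2 + (1/2)·I. Substituting back brings back I: I = exp(2*s)*sin(s)/2 - exp(2*s)*cos(s)/4 − (1/4)·I.
Solving for I: (1 + 1/4)·I equals the remaining terms, so I = (4/5)·(exp(2*s)*sin(s)/2 - exp(2*s)*cos(s)/4).

2*exp(2*s)*sin(s)/5 - exp(2*s)*cos(s)/5 + C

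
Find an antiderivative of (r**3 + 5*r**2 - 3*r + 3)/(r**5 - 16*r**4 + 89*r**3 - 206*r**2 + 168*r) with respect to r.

Factor the denominator: r*(r - 7)*(r - 4)*(r - 3)*(r - 2).
Partial-fraction decomposition: -5/(4*(r - 2)) + 11/(2*(r - 3)) - 45/(8*(r - 4)) + 19/(14*(r - 7)) + 1/(56*r).
Integrate each term: A/(r−a) contributes A·log|r−a|.

log(r)/56 + 19*log(r - 7)/14 - 45*log(r - 4)/8 + 11*log(r - 3)/2 - 5*log(r - 2)/4 + C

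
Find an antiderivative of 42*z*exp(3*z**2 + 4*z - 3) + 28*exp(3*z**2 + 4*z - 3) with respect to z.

Let u = 3*z**2 + 4*z - 3, so du = (6*z + 4) dz.
Rewriting, the integral becomes 7·∫ e^u du = 7·e^u.
Substituting back, u = 3*z**2 + 4*z - 3.

7*exp(3*z**2 + 4*z - 3) + C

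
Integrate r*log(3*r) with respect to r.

r**2*(log(r) + log(3))/2 - r**2/4 + C

Use integration by parts with u = log(3*r), dv = r dr.
Then du = 1/r dr and v = r**2/2.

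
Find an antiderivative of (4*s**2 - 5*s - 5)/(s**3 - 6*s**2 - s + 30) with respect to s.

5*log(s - 5) - 8*log(s - 3)/5 + 3*log(s + 2)/5 + C

Factor the denominator: (s - 5)*(s - 3)*(s + 2).
Partial-fraction decomposition: 3/(5*(s + 2)) - 8/(5*(s - 3)) + 5/(s - 5).
Integrate each term: A/(s−a) contributes A·log|s−a|.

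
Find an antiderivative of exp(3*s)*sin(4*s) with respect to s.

3*exp(3*s)*sin(4*s)/25 - 4*exp(3*s)*cos(4*s)/25 + C

Let I denote the integral. Integrate by parts with u = sin(4*s), dv = exp(3*s) ds, so v = exp(3*s)/3: I = exp(3*s)*sin(4*s)/3 − (4/3)·∫ exp(3*s)*cos(4*s) ds.
Apply parts again with u = cos(4*s), dv = exp(3*s) ds: ∫ exp(3*s)*cos(4*s) ds = exp(3*s)*cos(4*s)/3 + (4/3)·I. Substituting back brings back I: I = exp(3*s)*sin(4*s)/3 - 4*exp(3*s)*cos(4*s)/9 − (16/9)·I.
Solving for I: (1 + 16/9)·I equals the remaining terms, so I = (9/25)·(exp(3*s)*sin(4*s)/3 - 4*exp(3*s)*cos(4*s)/9).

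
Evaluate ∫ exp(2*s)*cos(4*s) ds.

exp(2*s)*sin(4*s)/5 + exp(2*s)*cos(4*s)/10 + C

Let I denote the integral. Integrate by parts with u = cos(4*s), dv = exp(2*s) ds, so v = exp(2*s)/2: I = exp(2*s)*cos(4*s)/2 + 2·∫ exp(2*s)*sin(4*s) ds.
Apply parts again with u = sin(4*s), dv = exp(2*s) ds: ∫ exp(2*s)*sin(4*s) ds = exp(2*s)*sin(4*s)/2 − 2·I. Substituting back brings back I: I = exp(2*s)*sin(4*s) + exp(2*s)*cos(4*s)/2 − 4·I.
Solving for I: (1 + 4)·I equals the remaining terms, so I = (1/5)·(exp(2*s)*sin(4*s) + exp(2*s)*cos(4*s)/2).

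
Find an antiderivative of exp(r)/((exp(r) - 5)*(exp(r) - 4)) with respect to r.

log(exp(r) - 5) - log(exp(r) - 4) + C

Let u = e^r, du = e^r dr.
The integral becomes ∫ du/((u-4)(u-5)); decompose into partial fractions.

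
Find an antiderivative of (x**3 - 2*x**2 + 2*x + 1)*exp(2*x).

(4*x**3 - 14*x**2 + 22*x - 7)*exp(2*x)/8 + C

Use integration by parts with u = x**3 - 2*x**2 + 2*x + 1, dv = exp(2*x) dx, so v = exp(2*x)/2.
Apply parts 3 times (tabular method): alternate signs, differentiate u down to 0, integrate dv up.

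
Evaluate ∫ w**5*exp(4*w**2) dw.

Let u = w², du = 2w dw; rewrite as (1/2)∫ u^2·exp(4u) du.
Now integrate by parts 2 times.

(8*w**4 - 4*w**2 + 1)*exp(4*w**2)/64 + C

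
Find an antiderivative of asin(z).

Use integration by parts with u = arcsin(z), dv = dz.
Then du = 1/sqrt(-z**2 + 1) dz.

z*asin(z) + sqrt(-z**2 + 1) + C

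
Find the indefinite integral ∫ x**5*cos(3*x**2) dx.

Let u = x², du = 2x dx; rewrite as (1/2)∫ u^2·cos(3u) du.
Now integrate by parts 2 times.

x**4*sin(3*x**2)/6 + x**2*cos(3*x**2)/9 - sin(3*x**2)/27 + C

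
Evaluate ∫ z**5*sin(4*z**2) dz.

-z**4*cos(4*z**2)/8 + z**2*sin(4*z**2)/16 + cos(4*z**2)/64 + C

Let u = z², du = 2z dz; rewrite as (1/2)∫ u^2·sin(4u) du.
Now integrate by parts 2 times.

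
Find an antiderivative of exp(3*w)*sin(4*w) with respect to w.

3*exp(3*w)*sin(4*w)/25 - 4*exp(3*w)*cos(4*w)/25 + C

Let I denote the integral. Integrate by parts with u = sin(4*w), dv = exp(3*w) dw, so v = exp(3*w)/3: I = exp(3*w)*sin(4*w)/3 − (4/3)·∫ exp(3*w)*cos(4*w) dw.
Apply parts again with u = cos(4*w), dv = exp(3*w) dw: ∫ exp(3*w)*cos(4*w) dw = exp(3*w)*cos(4*w)/3 + (4/3)·I. Substituting back brings back I: I = exp(3*w)*sin(4*w)/3 - 4*exp(3*w)*cos(4*w)/9 − (16/9)·I.
Solving for I: (1 + 16/9)·I equals the remaining terms, so I = (9/25)·(exp(3*w)*sin(4*w)/3 - 4*exp(3*w)*cos(4*w)/9).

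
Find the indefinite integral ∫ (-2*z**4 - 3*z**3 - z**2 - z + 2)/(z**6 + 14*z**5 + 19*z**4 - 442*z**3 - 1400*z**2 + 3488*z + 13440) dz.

-706249*log(z - 4)/15681600 - 55*log(z + 4)/64 + 893*log(z + 5)/162 - 493*log(z + 6)/50 + 1271*log(z + 7)/242 + 361/(3960*z - 15840) + C

Factor the denominator: (z - 4)**2*(z + 4)*(z + 5)*(z + 6)*(z + 7).
Partial-fraction decomposition: 1271/(242*(z + 7)) - 493/(50*(z + 6)) + 893/(162*(z + 5)) - 55/(64*(z + 4)) - 706249/(15681600*(z - 4)) - 361/(3960*(z - 4)**2).
Integrate each term; A/(z−a) gives A·log|z−a|; A/(z−a)² gives −A/(z−a).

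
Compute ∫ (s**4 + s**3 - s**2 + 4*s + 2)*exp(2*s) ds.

(4*s**4 - 4*s**3 + 2*s**2 + 14*s + 1)*exp(2*s)/8 + C

Use integration by parts with u = s**4 + s**3 - s**2 + 4*s + 2, dv = exp(2*s) ds, so v = exp(2*s)/2.
Apply parts 4 times (tabular method): alternate signs, differentiate u down to 0, integrate dv up.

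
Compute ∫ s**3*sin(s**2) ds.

-s**2*cos(s**2)/2 + sin(s**2)/2 + C

Let u = s², du = 2s ds; rewrite as (1/2)∫ u^1·sin(1u) du.
Now integrate by parts 1 time.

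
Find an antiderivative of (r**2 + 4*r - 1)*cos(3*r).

Use integration by parts with u = r**2 + 4*r - 1, dv = cos(3*r) dr, so v = sin(3*r)/3.
Apply parts 2 times (tabular method): alternate signs, differentiate u down to 0, integrate dv up.

r**2*sin(3*r)/3 + 4*r*sin(3*r)/3 + 2*r*cos(3*r)/9 - 11*sin(3*r)/27 + 4*cos(3*r)/9 + C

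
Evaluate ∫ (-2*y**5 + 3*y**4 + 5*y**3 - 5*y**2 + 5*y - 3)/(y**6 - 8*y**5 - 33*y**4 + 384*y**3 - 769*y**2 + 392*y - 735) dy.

Factor the denominator: (y - 7)*(y - 5)*(y - 3)*(y + 7)*(y**2 + 1).
Partial-fraction decomposition: -(6*y + 43)/(6500*(y**2 + 1)) - 38819/(84000*(y + 7)) - 141/(800*(y - 3)) + 3853/(1248*(y - 5)) - 24909/(5600*(y - 7)).
Integrate each term; A/(y−a) gives A·log|y−a|; the (By+D)/(y²+p²) term gives a log and an atan.

-24909*log(y - 7)/5600 + 3853*log(y - 5)/1248 - 141*log(y - 3)/800 - 38819*log(y + 7)/84000 - 3*log(y**2 + 1)/6500 - 43*atan(y)/6500 + C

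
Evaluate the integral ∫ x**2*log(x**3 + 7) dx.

x**3*log(x**3 + 7)/3 - x**3/3 + 7*log(x**3 + 7)/3 + C

Let u = x**3 + 7, so du = (3*x**2) dx.
The integral becomes (1/3)·∫ log(u) du; integrate by parts with u′=log(u), dv′=du.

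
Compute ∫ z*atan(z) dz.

Use integration by parts with u = arctan(z), dv = z dz.
Then du = 1/(z**2 + 1) dz.

z**2*atan(z)/2 - z/2 + atan(z)/2 + C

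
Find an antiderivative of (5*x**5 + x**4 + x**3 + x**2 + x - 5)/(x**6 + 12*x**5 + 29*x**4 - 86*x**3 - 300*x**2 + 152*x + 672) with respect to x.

11317*log(x - 2)/38880 - 31*log(x + 2)/32 + 58*log(x + 3)/5 - 4921*log(x + 4)/216 + 4097*log(x + 7)/243 - 37/(216*x - 432) + C

Factor the denominator: (x - 2)**2*(x + 2)*(x + 3)*(x + 4)*(x + 7).
Partial-fraction decomposition: 4097/(243*(x + 7)) - 4921/(216*(x + 4)) + 58/(5*(x + 3)) - 31/(32*(x + 2)) + 11317/(38880*(x - 2)) + 37/(216*(x - 2)**2).
Integrate each term; A/(x−a) gives A·log|x−a|; A/(x−a)² gives −A/(x−a).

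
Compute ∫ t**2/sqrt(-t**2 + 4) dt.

Substitute t = 2·sin(θ), so dt = 2·cos(θ) dθ and the radical becomes sqrt(-t**2 + 4) = 2·cos(θ) by the Pythagorean identity.
Integrate the resulting trig expression in θ, then back-substitute θ = asin(t/2), sin(θ) = t/2, cos(θ) = sqrt(-t**2 + 4)/2 (absorbing any constant into C).

-t*sqrt(-t**2 + 4)/2 + 2*asin(t/2) + C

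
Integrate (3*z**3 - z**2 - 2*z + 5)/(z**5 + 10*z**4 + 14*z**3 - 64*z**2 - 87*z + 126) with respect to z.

7*log(z - 2)/75 - 5*log(z - 1)/128 + 173*log(z + 3)/200 - 353*log(z + 7)/384 + 79/(80*z + 240) + C

Factor the denominator: (z - 2)*(z - 1)*(z + 3)**2*(z + 7).
Partial-fraction decomposition: -353/(384*(z + 7)) + 173/(200*(z + 3)) - 79/(80*(z + 3)**2) - 5/(128*(z - 1)) + 7/(75*(z - 2)).
Integrate each term; A/(z−a) gives A·log|z−a|; A/(z−a)² gives −A/(z−a).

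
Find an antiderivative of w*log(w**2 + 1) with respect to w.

Let u = w**2 + 1, so du = (2*w) dw.
The integral becomes (1/2)·∫ log(u) du; integrate by parts with u′=log(u), dv′=du.

w**2*log(w**2 + 1)/2 - w**2/2 + log(w**2 + 1)/2 + C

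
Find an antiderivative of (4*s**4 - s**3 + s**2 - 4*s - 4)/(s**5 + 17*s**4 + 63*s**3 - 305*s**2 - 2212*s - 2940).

3*log(s - 5)/14 - 4*log(s + 2)/35 + 124*log(s + 6) - 1201*log(s + 7)/10 + 167/(s + 7) + C

Factor the denominator: (s - 5)*(s + 2)*(s + 6)*(s + 7)**2.
Partial-fraction decomposition: -1201/(10*(s + 7)) - 167/(s + 7)**2 + 124/(s + 6) - 4/(35*(s + 2)) + 3/(14*(s - 5)).
Integrate each term; A/(s−a) gives A·log|s−a|; A/(s−a)² gives −A/(s−a).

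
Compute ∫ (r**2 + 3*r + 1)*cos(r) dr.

Use integration by parts with u = r**2 + 3*r + 1, dv = cos(r) dr, so v = sin(r).
Apply parts 2 times (tabular method): alternate signs, differentiate u down to 0, integrate dv up.

r**2*sin(r) + 3*r*sin(r) + 2*r*cos(r) - sin(r) + 3*cos(r) + C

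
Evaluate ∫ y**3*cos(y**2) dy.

Let u = y², du = 2y dy; rewrite as (1/2)∫ u^1·cos(1u) du.
Now integrate by parts 1 time.

y**2*sin(y**2)/2 + cos(y**2)/2 + C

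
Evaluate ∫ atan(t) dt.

t*atan(t) - log(t**2 + 1)/2 + C

Use integration by parts with u = arctan(t), dv = dt.
Then du = 1/(t**2 + 1) dt.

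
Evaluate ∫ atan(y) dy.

Use integration by parts with u = arctan(y), dv = dy.
Then du = 1/(y**2 + 1) dy.

y*atan(y) - log(y**2 + 1)/2 + C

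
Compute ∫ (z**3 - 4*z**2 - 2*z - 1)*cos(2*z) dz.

z**3*sin(2*z)/2 - 2*z**2*sin(2*z) + 3*z**2*cos(2*z)/4 - 7*z*sin(2*z)/4 - 2*z*cos(2*z) + sin(2*z)/2 - 7*cos(2*z)/8 + C

Use integration by parts with u = z**3 - 4*z**2 - 2*z - 1, dv = cos(2*z) dz, so v = sin(2*z)/2.
Apply parts 3 times (tabular method): alternate signs, differentiate u down to 0, integrate dv up.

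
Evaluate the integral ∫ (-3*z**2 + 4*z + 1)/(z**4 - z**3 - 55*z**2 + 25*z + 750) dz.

Factor the denominator: (z - 6)*(z - 5)*(z + 5)**2.
Partial-fraction decomposition: 883/(6050*(z + 5)) - 47/(55*(z + 5)**2) + 27/(50*(z - 5)) - 83/(121*(z - 6)).
Integrate each term; A/(z−a) gives A·log|z−a|; A/(z−a)² gives −A/(z−a).

-83*log(z - 6)/121 + 27*log(z - 5)/50 + 883*log(z + 5)/6050 + 47/(55*z + 275) + C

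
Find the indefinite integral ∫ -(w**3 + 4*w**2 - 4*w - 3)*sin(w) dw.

Use integration by parts with u = w**3 + 4*w**2 - 4*w - 3, dv = -sin(w) dw, so v = cos(w).
Apply parts 3 times (tabular method): alternate signs, differentiate u down to 0, integrate dv up.

w**3*cos(w) - 3*w**2*sin(w) + 4*w**2*cos(w) - 8*w*sin(w) - 10*w*cos(w) + 10*sin(w) - 11*cos(w) + C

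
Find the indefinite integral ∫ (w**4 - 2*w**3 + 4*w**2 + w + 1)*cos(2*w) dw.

Use integration by parts with u = w**4 - 2*w**3 + 4*w**2 + w + 1, dv = cos(2*w) dw, so v = sin(2*w)/2.
Apply parts 4 times (tabular method): alternate signs, differentiate u down to 0, integrate dv up.

w**4*sin(2*w)/2 - w**3*sin(2*w) + w**3*cos(2*w) + w**2*sin(2*w)/2 - 3*w**2*cos(2*w)/2 + 2*w*sin(2*w) + w*cos(2*w)/2 + sin(2*w)/4 + cos(2*w) + C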